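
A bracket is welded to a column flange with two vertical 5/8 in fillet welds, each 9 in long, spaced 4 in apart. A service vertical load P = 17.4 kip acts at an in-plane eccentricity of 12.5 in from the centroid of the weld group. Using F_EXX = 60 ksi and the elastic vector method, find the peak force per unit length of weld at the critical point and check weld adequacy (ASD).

f_max ≈ 5.99 kip/in; adequate

Total weld length L_w = 18 in. Treat welds as unit-width lines.
Polar moment about centroid: J = 2[d³/12 + d(b/2)²] = 2[9³/12 + 9×2²] = 193.5 in³.
Direct shear f_v = P/L_w = 17.4 / 18 = 0.9667 kip/in (vertical).
Torsion M = P·e = 17.4 × 12.5 = 217.5 kip·in.
Critical point at (x, y) = (2, 4.5) from centroid. f_tx = M·y/J = 5.058 kip/in; f_ty = M·x/J = 2.248 kip/in.
Resultant f_max = √[f_tx² + (f_v + f_ty)²] = √[5.058² + (0.9667 + 2.248)²] = 5.993 kip/in.
Capacity per unit length: r_n/Ω = (1/2.0) × 0.6 × 60 × (0.707 × 0.625) = 7.954 kip/in.
5.993 ≤ 7.954 → adequate.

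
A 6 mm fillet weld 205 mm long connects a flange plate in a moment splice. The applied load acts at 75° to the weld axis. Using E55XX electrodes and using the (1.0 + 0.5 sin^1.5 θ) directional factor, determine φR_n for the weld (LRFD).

φR_n ≈ 317 kN

E55XX → F_EXX = 550 MPa.
t_e = 0.707 × 6 = 4.242 mm; A_we = 4.242 × 205 = 869.6 mm².
Directional factor: 1.0 + 0.5 sin^1.5(75°) = 1.475.
F_nw = 0.6 × 550 × 1.475 = 486.6 MPa.
φR_n = 0.75 × 486.6 × 869.6 × 10⁻³ = 317.4 kN.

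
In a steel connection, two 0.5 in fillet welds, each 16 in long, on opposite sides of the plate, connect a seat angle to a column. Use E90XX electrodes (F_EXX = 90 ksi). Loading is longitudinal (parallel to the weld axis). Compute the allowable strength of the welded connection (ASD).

Effective throat t_e = 0.707 × 0.5 = 0.3535 in.
Total length L = 32 in; A_we = 0.3535 × 32 = 11.31 in².
F_nw = 0.6 F_EXX = 0.6 × 90 = 54 ksi.
R_n = 54 × 11.31 = 610.8 kips; R_n/Ω = 610.8/2.0 = 305.4 kips.

R_n/Ω ≈ 305 kips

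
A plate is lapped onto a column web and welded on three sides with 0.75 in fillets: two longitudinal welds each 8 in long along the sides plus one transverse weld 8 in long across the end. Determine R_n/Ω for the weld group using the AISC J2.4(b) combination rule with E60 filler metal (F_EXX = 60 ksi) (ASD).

t_e = 0.707 × 0.75 = 0.5302 in.
R_nwl = 0.6 × 60 × 0.5302 × 16 = 305.4 kips (longitudinal, 2 welds).
R_nwt = 0.6 × 60 × 0.5302 × 8 = 152.7 kips (transverse, base value).
(i) R_nwl + R_nwt = 458.1 kips; (ii) 0.85 R_nwl + 1.5 R_nwt = 488.7 kips.
R_n = max = 488.7 kips [governs: (ii)]; R_n/Ω = 244.3 kips.

R_n/Ω ≈ 244 kips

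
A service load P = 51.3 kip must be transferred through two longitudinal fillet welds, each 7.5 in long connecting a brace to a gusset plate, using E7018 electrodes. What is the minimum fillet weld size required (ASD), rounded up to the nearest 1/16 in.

E70XX → F_EXX = 70 ksi.
Total weld length L = 15 in.
Required throat t_e = P × Ω / (0.6 F_EXX × L) = 51.3 × 2.0 / (0.6 × 70 × 15) = 0.1629 in.
Required leg w = t_e / 0.707 = 0.2303 in → use 1/4 in.

w = 1/4 in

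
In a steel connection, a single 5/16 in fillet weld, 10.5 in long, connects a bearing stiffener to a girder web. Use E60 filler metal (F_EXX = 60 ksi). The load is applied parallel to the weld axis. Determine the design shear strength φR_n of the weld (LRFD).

Effective throat t_e = 0.707 × 0.3125 = 0.2209 in.
Total length L = 10.5 in; A_we = 0.2209 × 10.5 = 2.32 in².
F_nw = 0.6 F_EXX = 0.6 × 60 = 36 ksi.
φR_n = 0.75 × 36 × 2.32 = 62.64 kips.

φR_n ≈ 62.6 kips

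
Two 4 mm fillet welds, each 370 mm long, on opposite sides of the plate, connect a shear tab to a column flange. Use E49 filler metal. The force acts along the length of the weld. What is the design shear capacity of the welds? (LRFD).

φR_n ≈ 461 kN

E49XX → F_EXX = 490 MPa.
Effective throat t_e = 0.707 × 4 = 2.828 mm.
Total length L = 740 mm; A_we = 2.828 × 740 = 2093 mm².
F_nw = 0.6 F_EXX = 0.6 × 490 = 294 MPa.
φR_n = 0.75 × 294 × 2093 × 10⁻³ = 461.4 kN.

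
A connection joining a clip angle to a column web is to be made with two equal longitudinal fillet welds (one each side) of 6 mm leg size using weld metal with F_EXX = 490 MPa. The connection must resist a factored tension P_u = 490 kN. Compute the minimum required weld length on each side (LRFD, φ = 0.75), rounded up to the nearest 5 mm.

L = 265 mm on each side

Throat t_e = 0.707 × 6 = 4.242 mm.
φr_n = 0.75 × 0.6 × 490 × 4.242 × 10⁻³ = 0.9354 kN/mm.
L_req = P_u / φr_n = 490 / 0.9354 = 523.9 mm total.
Per side: 523.9 / 2 = 261.9 mm.
Round up → use L = 265 mm on each side.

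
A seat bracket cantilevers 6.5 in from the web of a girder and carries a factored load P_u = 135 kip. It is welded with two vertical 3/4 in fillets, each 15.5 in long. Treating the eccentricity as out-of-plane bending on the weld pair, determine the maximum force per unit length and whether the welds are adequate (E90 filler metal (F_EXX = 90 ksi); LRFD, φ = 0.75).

f_max ≈ 11.8 kip/in; adequate

L_w = 2 × 15.5 = 31 in; section modulus (unit throat) S = 2 × L²/6 = 80.08 in².
Direct shear f_v = P/L_w = 135/31 = 4.355 kip/in.
Moment M = P × e = 135 × 6.5 = 877.5 kip·in; bending f_b = M/S = 10.96 kip/in.
f_max = √(f_v² + f_b²) = √(4.355² + 10.96²) = 11.79 kip/in.
φr_n = 0.75 × 0.6 × 90 × (0.707 × 0.75) = 21.48 kip/in → adequate.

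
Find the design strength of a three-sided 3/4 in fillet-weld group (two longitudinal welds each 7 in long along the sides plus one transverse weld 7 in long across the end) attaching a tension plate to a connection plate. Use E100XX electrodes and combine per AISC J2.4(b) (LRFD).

E100XX → F_EXX = 100 ksi.
t_e = 0.707 × 0.75 = 0.5302 in.
R_nwl = 0.6 × 100 × 0.5302 × 14 = 445.4 kips (longitudinal, 2 welds).
R_nwt = 0.6 × 100 × 0.5302 × 7 = 222.7 kips (transverse, base value).
(i) R_nwl + R_nwt = 668.1 kips; (ii) 0.85 R_nwl + 1.5 R_nwt = 712.7 kips.
R_n = max = 712.7 kips [governs: (ii)]; φR_n = 534.5 kips.

φR_n ≈ 534 kips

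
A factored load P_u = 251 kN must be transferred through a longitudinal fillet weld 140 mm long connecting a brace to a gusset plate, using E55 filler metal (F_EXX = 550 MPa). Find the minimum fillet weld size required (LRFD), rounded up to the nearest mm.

w = 11 mm

Total weld length L = 140 mm.
Required throat t_e = P_u / (φ × 0.6 F_EXX × L) = 251 / (0.75 × 0.6 × 550 × 140 × 10⁻³) = 7.244 mm.
Required leg w = t_e / 0.707 = 10.25 mm → use 11 mm.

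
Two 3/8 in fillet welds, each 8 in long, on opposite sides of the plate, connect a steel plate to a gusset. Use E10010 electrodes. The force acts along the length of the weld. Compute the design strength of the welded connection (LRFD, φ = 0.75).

φR_n ≈ 191 kip

E100XX → F_EXX = 100 ksi.
Effective throat t_e = 0.707 × 0.375 = 0.2651 in.
Total length L = 16 in; A_we = 0.2651 × 16 = 4.242 in².
F_nw = 0.6 F_EXX = 0.6 × 100 = 60 ksi.
φR_n = 0.75 × 60 × 4.242 = 190.9 kip.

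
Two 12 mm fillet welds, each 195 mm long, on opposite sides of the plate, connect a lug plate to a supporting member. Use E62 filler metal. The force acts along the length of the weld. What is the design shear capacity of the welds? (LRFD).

E62XX → F_EXX = 620 MPa.
Effective throat t_e = 0.707 × 12 = 8.484 mm.
Total length L = 390 mm; A_we = 8.484 × 390 = 3309 mm².
F_nw = 0.6 F_EXX = 0.6 × 620 = 372 MPa.
φR_n = 0.75 × 372 × 3309 × 10⁻³ = 923.1 kN.

φR_n ≈ 923 kN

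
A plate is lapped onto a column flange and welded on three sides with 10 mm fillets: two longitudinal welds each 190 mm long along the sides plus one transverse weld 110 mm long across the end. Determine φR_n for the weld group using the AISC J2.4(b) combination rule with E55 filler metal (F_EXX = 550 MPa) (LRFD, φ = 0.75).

t_e = 0.707 × 10 = 7.07 mm.
R_nwl = 0.6 × 550 × 7.07 × 380 × 10⁻³ = 886.6 kN (longitudinal, 2 welds).
R_nwt = 0.6 × 550 × 7.07 × 110 × 10⁻³ = 256.6 kN (transverse, base value).
(i) R_nwl + R_nwt = 1143 kN; (ii) 0.85 R_nwl + 1.5 R_nwt = 1139 kN.
R_n = max = 1143 kN [governs: (i)]; φR_n = 857.4 kN.

φR_n ≈ 857 kN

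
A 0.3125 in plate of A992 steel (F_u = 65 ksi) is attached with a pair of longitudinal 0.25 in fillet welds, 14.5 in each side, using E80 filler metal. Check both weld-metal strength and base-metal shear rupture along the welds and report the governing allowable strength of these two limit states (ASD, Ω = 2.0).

E80XX → F_EXX = 80 ksi.
t_e = 0.707 × 0.25 = 0.1767 in; L = 29 in.
Weld metal: R_n/Ω = (1/2.0) × 0.6 × 80 × 0.1767 × 29 = 123 kips.
Base metal (shear rupture): R_n/Ω = (1/2.0) × 0.6 × 65 × 0.3125 × 29 = 176.7 kips.
Governing: weld metal.

R_n/Ω ≈ 123 kips (weld metal governs)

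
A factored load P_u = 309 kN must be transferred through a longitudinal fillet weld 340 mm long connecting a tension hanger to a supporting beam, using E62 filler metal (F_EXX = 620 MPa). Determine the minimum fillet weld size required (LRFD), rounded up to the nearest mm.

w = 5 mm

Total weld length L = 340 mm.
Required throat t_e = P_u / (φ × 0.6 F_EXX × L) = 309 / (0.75 × 0.6 × 620 × 340 × 10⁻³) = 3.257 mm.
Required leg w = t_e / 0.707 = 4.607 mm → use 5 mm.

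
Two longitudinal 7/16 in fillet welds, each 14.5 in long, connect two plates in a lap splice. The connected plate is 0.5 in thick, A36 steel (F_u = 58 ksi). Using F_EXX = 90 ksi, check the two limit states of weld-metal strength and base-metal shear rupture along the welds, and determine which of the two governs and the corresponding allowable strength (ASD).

R_n/Ω ≈ 242 kips (weld metal governs)

t_e = 0.707 × 0.4375 = 0.3093 in; L = 29 in.
Weld metal: R_n/Ω = (1/2.0) × 0.6 × 90 × 0.3093 × 29 = 242.2 kips.
Base metal (shear rupture): R_n/Ω = (1/2.0) × 0.6 × 58 × 0.5 × 29 = 252.3 kips.
Governing: weld metal.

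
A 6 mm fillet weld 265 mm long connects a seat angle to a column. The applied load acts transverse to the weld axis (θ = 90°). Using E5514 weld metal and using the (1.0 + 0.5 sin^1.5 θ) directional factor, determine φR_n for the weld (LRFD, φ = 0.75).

φR_n ≈ 417 kN

E55XX → F_EXX = 550 MPa.
t_e = 0.707 × 6 = 4.242 mm; A_we = 4.242 × 265 = 1124 mm².
Directional factor: 1.0 + 0.5 sin^1.5(90°) = 1.5.
F_nw = 0.6 × 550 × 1.5 = 495 MPa.
φR_n = 0.75 × 495 × 1124 × 10⁻³ = 417.3 kN.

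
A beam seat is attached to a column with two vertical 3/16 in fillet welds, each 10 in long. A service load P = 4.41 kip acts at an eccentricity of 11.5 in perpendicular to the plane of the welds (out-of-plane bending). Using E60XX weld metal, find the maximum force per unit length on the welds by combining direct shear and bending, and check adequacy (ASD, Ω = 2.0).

E60XX → F_EXX = 60 ksi.
L_w = 2 × 10 = 20 in; section modulus (unit throat) S = 2 × L²/6 = 33.33 in².
Direct shear f_v = P/L_w = 4.41/20 = 0.2205 kip/in.
Moment M = P × e = 4.41 × 11.5 = 50.715 kip·in; bending f_b = M/S = 1.521 kip/in.
f_max = √(f_v² + f_b²) = √(0.2205² + 1.521²) = 1.537 kip/in.
r_n/Ω = (1/2.0) × 0.6 × 60 × (0.707 × 0.1875) = 2.386 kip/in → adequate.

f_max ≈ 1.54 kip/in; adequate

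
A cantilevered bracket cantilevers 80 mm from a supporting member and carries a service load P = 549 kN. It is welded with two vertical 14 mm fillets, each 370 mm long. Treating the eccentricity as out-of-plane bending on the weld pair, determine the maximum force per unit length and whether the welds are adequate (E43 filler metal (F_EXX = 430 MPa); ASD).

f_max ≈ 1220 N/mm; adequate

L_w = 2 × 370 = 740 mm; section modulus (unit throat) S = 2 × L²/6 = 45630 mm².
Direct shear f_v = P/L_w = 549×10³/740 = 741.9 N/mm.
Moment M = P × e = 549×10³ × 80 = 43920000 N·mm; bending f_b = M/S = 962.5 N/mm.
f_max = √(f_v² + f_b²) = √(741.9² + 962.5²) = 1215 N/mm.
r_n/Ω = (1/2.0) × 0.6 × 430 × (0.707 × 14) = 1277 N/mm → adequate.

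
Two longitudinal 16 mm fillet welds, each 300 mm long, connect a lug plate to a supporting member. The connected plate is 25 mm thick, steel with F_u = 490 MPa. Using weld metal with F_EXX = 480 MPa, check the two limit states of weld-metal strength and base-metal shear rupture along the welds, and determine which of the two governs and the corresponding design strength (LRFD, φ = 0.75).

t_e = 0.707 × 16 = 11.31 mm; L = 600 mm.
Weld metal: φR_n = 0.75 × 0.6 × 480 × 11.31 × 600 × 10⁻³ = 1466 kN.
Base metal (shear rupture): φR_n = 0.75 × 0.6 × 490 × 25 × 600 × 10⁻³ = 3308 kN.
Governing: weld metal.

φR_n ≈ 1470 kN (weld metal governs)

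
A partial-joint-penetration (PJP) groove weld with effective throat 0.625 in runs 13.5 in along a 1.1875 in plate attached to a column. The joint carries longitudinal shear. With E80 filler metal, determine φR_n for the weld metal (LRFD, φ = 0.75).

E80XX → F_EXX = 80 ksi.
Effective throat (given) t_e = 0.625 in.
A_we = 0.625 × 13.5 = 8.438 in².
F_nw = 0.6 F_EXX = 48 ksi.
φR_n = 0.75 × 48 × 8.438 = 303.8 kip.

φR_n ≈ 304 kip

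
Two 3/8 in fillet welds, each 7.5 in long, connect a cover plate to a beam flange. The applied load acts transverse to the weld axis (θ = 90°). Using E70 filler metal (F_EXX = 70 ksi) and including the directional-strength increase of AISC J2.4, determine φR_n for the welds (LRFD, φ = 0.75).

φR_n ≈ 188 kip

t_e = 0.707 × 0.375 = 0.2651 in; A_we = 0.2651 × 15 = 3.977 in².
Directional factor: 1.0 + 0.5 sin^1.5(90°) = 1.5.
F_nw = 0.6 × 70 × 1.5 = 63 ksi.
φR_n = 0.75 × 63 × 3.977 = 187.9 kip.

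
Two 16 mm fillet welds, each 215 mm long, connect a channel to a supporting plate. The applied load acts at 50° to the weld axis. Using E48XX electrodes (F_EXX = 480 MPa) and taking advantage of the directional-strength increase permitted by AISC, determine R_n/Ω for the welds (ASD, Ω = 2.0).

R_n/Ω ≈ 935 kN

t_e = 0.707 × 16 = 11.31 mm; A_we = 11.31 × 430 = 4864 mm².
Directional factor: 1.0 + 0.5 sin^1.5(50°) = 1.335.
F_nw = 0.6 × 480 × 1.335 = 384.5 MPa.
R_n/Ω = (384.5 × 4864) / 2.0 × 10⁻³ = 935.3 kN.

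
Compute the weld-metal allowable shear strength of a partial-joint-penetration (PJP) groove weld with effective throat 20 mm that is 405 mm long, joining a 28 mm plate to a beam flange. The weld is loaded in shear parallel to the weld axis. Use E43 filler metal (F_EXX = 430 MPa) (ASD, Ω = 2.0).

R_n/Ω ≈ 1040 kN

Effective throat (given) t_e = 20 mm.
A_we = 20 × 405 = 8100 mm².
F_nw = 0.6 F_EXX = 258 MPa.
R_n/Ω = (258 × 8100) / 2.0 × 10⁻³ = 1045 kN.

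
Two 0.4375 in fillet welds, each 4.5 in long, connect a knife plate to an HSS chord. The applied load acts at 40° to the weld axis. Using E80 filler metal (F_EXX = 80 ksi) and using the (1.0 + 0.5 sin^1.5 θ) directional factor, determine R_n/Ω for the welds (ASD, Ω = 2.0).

R_n/Ω ≈ 84 kip

t_e = 0.707 × 0.4375 = 0.3093 in; A_we = 0.3093 × 9 = 2.784 in².
Directional factor: 1.0 + 0.5 sin^1.5(40°) = 1.258.
F_nw = 0.6 × 80 × 1.258 = 60.37 ksi.
R_n/Ω = (60.37 × 2.784) / 2.0 = 84.03 kip.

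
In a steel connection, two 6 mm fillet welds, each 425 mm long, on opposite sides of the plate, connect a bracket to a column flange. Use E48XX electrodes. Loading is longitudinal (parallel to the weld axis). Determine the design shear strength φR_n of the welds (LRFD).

φR_n ≈ 779 kN

E48XX → F_EXX = 480 MPa.
Effective throat t_e = 0.707 × 6 = 4.242 mm.
Total length L = 850 mm; A_we = 4.242 × 850 = 3606 mm².
F_nw = 0.6 F_EXX = 0.6 × 480 = 288 MPa.
φR_n = 0.75 × 288 × 3606 × 10⁻³ = 778.8 kN.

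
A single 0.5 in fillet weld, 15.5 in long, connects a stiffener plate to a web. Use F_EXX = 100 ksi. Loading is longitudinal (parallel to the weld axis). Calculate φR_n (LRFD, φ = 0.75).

Effective throat t_e = 0.707 × 0.5 = 0.3535 in.
Total length L = 15.5 in; A_we = 0.3535 × 15.5 = 5.479 in².
F_nw = 0.6 F_EXX = 0.6 × 100 = 60 ksi.
φR_n = 0.75 × 60 × 5.479 = 246.6 kip.

φR_n ≈ 247 kip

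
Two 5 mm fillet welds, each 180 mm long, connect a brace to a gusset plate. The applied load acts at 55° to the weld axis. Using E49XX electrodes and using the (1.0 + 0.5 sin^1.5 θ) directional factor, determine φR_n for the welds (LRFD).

E49XX → F_EXX = 490 MPa.
t_e = 0.707 × 5 = 3.535 mm; A_we = 3.535 × 360 = 1273 mm².
Directional factor: 1.0 + 0.5 sin^1.5(55°) = 1.371.
F_nw = 0.6 × 490 × 1.371 = 403 MPa.
φR_n = 0.75 × 403 × 1273 × 10⁻³ = 384.6 kN.

φR_n ≈ 385 kN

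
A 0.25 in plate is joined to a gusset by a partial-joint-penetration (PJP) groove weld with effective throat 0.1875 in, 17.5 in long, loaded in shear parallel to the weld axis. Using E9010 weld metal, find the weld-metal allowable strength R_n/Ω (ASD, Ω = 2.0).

E90XX → F_EXX = 90 ksi.
Effective throat (given) t_e = 0.1875 in.
A_we = 0.1875 × 17.5 = 3.281 in².
F_nw = 0.6 F_EXX = 54 ksi.
R_n/Ω = (54 × 3.281) / 2.0 = 88.59 kip.

R_n/Ω ≈ 88.6 kip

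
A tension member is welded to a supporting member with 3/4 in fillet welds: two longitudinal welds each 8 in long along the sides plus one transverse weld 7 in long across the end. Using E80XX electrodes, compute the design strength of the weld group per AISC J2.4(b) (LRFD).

φR_n ≈ 460 kips

E80XX → F_EXX = 80 ksi.
t_e = 0.707 × 0.75 = 0.5302 in.
R_nwl = 0.6 × 80 × 0.5302 × 16 = 407.2 kips (longitudinal, 2 welds).
R_nwt = 0.6 × 80 × 0.5302 × 7 = 178.2 kips (transverse, base value).
(i) R_nwl + R_nwt = 585.4 kips; (ii) 0.85 R_nwl + 1.5 R_nwt = 613.4 kips.
R_n = max = 613.4 kips [governs: (ii)]; φR_n = 460 kips.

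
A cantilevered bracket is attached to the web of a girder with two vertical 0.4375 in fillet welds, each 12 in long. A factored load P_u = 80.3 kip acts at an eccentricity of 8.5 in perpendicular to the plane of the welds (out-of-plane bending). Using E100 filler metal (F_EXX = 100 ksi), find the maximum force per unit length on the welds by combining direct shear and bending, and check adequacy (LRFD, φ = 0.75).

f_max ≈ 14.6 kip/in; NOT adequate

L_w = 2 × 12 = 24 in; section modulus (unit throat) S = 2 × L²/6 = 48 in².
Direct shear f_v = P/L_w = 80.3/24 = 3.346 kip/in.
Moment M = P × e = 80.3 × 8.5 = 682.55 kip·in; bending f_b = M/S = 14.22 kip/in.
f_max = √(f_v² + f_b²) = √(3.346² + 14.22²) = 14.61 kip/in.
φr_n = 0.75 × 0.6 × 100 × (0.707 × 0.4375) = 13.92 kip/in → NOT adequate.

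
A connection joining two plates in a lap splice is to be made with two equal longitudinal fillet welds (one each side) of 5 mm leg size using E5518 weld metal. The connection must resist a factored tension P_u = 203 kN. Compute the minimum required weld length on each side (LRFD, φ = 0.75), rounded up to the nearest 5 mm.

E55XX → F_EXX = 550 MPa.
Throat t_e = 0.707 × 5 = 3.535 mm.
φr_n = 0.75 × 0.6 × 550 × 3.535 × 10⁻³ = 0.8749 kN/mm.
L_req = P_u / φr_n = 203 / 0.8749 = 232 mm total.
Per side: 232 / 2 = 116 mm.
Round up → use L = 120 mm on each side.

L = 120 mm on each side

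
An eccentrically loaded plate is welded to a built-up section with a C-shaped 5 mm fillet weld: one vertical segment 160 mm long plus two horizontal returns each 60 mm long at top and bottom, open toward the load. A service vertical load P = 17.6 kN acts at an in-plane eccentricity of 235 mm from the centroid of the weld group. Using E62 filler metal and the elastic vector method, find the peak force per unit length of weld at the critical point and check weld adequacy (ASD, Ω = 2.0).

f_max ≈ 354 N/mm; adequate

E62XX → F_EXX = 620 MPa.
Total weld length L_w = 280 mm. Treat welds as unit-width lines.
Centroid: x̄ = 2×60×30 / 280 = 12.86 mm from the vertical weld.
Polar moment about centroid: J = I_x + I_y = [160³/12 + 2×60×80²] + [160×12.86² + 2(60³/12 + 60×17.14²)] = 1207000 mm³.
Direct shear f_v = P/L_w = 17.6×10³ / 280 = 62.86 N/mm (vertical).
Torsion M = P·e = 17.6×10³ × 235 = 4136000 N·mm.
Critical point at (x, y) = (47.14, 80) from centroid. f_tx = M·y/J = 274.1 N/mm; f_ty = M·x/J = 161.5 N/mm.
Resultant f_max = √[f_tx² + (f_v + f_ty)²] = √[274.1² + (62.86 + 161.5)²] = 354.3 N/mm.
Capacity per unit length: r_n/Ω = (1/2.0) × 0.6 × 620 × (0.707 × 5) = 657.5 N/mm.
354.3 ≤ 657.5 → adequate.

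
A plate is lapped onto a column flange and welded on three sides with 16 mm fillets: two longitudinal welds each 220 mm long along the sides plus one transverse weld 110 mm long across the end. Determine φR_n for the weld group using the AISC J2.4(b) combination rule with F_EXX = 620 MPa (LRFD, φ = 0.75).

φR_n ≈ 1740 kN

t_e = 0.707 × 16 = 11.31 mm.
R_nwl = 0.6 × 620 × 11.31 × 440 × 10⁻³ = 1852 kN (longitudinal, 2 welds).
R_nwt = 0.6 × 620 × 11.31 × 110 × 10⁻³ = 462.9 kN (transverse, base value).
(i) R_nwl + R_nwt = 2314 kN; (ii) 0.85 R_nwl + 1.5 R_nwt = 2268 kN.
R_n = max = 2314 kN [governs: (i)]; φR_n = 1736 kN.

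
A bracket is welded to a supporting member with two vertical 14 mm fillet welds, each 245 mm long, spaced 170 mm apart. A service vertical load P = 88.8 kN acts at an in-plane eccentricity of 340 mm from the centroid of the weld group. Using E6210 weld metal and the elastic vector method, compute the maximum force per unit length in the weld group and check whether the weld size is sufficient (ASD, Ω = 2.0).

f_max ≈ 868 N/mm; adequate

E62XX → F_EXX = 620 MPa.
Total weld length L_w = 490 mm. Treat welds as unit-width lines.
Polar moment about centroid: J = 2[d³/12 + d(b/2)²] = 2[245³/12 + 245×85²] = 5991000 mm³.
Direct shear f_v = P/L_w = 88.8×10³ / 490 = 181.2 N/mm (vertical).
Torsion M = P·e = 88.8×10³ × 340 = 30192000 N·mm.
Critical point at (x, y) = (85, 122.5) from centroid. f_tx = M·y/J = 617.3 N/mm; f_ty = M·x/J = 428.3 N/mm.
Resultant f_max = √[f_tx² + (f_v + f_ty)²] = √[617.3² + (181.2 + 428.3)²] = 867.6 N/mm.
Capacity per unit length: r_n/Ω = (1/2.0) × 0.6 × 620 × (0.707 × 14) = 1841 N/mm.
867.6 ≤ 1841 → adequate.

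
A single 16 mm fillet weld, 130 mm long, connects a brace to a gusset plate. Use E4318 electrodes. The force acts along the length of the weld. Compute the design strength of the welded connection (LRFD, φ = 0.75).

φR_n ≈ 285 kN

E43XX → F_EXX = 430 MPa.
Effective throat t_e = 0.707 × 16 = 11.31 mm.
Total length L = 130 mm; A_we = 11.31 × 130 = 1471 mm².
F_nw = 0.6 F_EXX = 0.6 × 430 = 258 MPa.
φR_n = 0.75 × 258 × 1471 × 10⁻³ = 284.6 kN.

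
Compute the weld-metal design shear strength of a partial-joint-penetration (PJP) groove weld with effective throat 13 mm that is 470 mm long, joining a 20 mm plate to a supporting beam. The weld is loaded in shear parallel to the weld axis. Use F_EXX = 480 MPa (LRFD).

Effective throat (given) t_e = 13 mm.
A_we = 13 × 470 = 6110 mm².
F_nw = 0.6 F_EXX = 288 MPa.
φR_n = 0.75 × 288 × 6110 × 10⁻³ = 1320 kN.

φR_n ≈ 1320 kN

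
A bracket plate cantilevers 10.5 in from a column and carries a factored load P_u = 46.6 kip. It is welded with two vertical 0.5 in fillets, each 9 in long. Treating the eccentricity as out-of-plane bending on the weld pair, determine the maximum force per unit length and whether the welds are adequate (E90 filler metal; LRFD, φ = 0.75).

E90XX → F_EXX = 90 ksi.
L_w = 2 × 9 = 18 in; section modulus (unit throat) S = 2 × L²/6 = 27 in².
Direct shear f_v = P/L_w = 46.6/18 = 2.589 kip/in.
Moment M = P × e = 46.6 × 10.5 = 489.3 kip·in; bending f_b = M/S = 18.12 kip/in.
f_max = √(f_v² + f_b²) = √(2.589² + 18.12²) = 18.31 kip/in.
φr_n = 0.75 × 0.6 × 90 × (0.707 × 0.5) = 14.32 kip/in → NOT adequate.

f_max ≈ 18.3 kip/in; NOT adequate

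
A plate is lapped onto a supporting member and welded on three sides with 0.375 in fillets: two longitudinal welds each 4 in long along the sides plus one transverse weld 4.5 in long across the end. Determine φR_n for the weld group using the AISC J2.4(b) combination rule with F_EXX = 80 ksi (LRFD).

φR_n ≈ 129 kip

t_e = 0.707 × 0.375 = 0.2651 in.
R_nwl = 0.6 × 80 × 0.2651 × 8 = 101.8 kip (longitudinal, 2 welds).
R_nwt = 0.6 × 80 × 0.2651 × 4.5 = 57.27 kip (transverse, base value).
(i) R_nwl + R_nwt = 159.1 kip; (ii) 0.85 R_nwl + 1.5 R_nwt = 172.4 kip.
R_n = max = 172.4 kip [governs: (ii)]; φR_n = 129.3 kip.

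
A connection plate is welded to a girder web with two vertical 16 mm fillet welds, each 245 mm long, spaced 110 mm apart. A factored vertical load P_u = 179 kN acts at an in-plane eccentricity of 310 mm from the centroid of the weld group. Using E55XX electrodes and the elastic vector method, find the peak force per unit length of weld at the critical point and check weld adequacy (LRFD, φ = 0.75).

f_max ≈ 2070 N/mm; adequate

E55XX → F_EXX = 550 MPa.
Total weld length L_w = 490 mm. Treat welds as unit-width lines.
Polar moment about centroid: J = 2[d³/12 + d(b/2)²] = 2[245³/12 + 245×55²] = 3933000 mm³.
Direct shear f_v = P/L_w = 179×10³ / 490 = 365.3 N/mm (vertical).
Torsion M = P·e = 179×10³ × 310 = 55490000 N·mm.
Critical point at (x, y) = (55, 122.5) from centroid. f_tx = M·y/J = 1728 N/mm; f_ty = M·x/J = 775.9 N/mm.
Resultant f_max = √[f_tx² + (f_v + f_ty)²] = √[1728² + (365.3 + 775.9)²] = 2071 N/mm.
Capacity per unit length: φr_n = 0.75 × 0.6 × 550 × (0.707 × 16) = 2800 N/mm.
2071 ≤ 2800 → adequate.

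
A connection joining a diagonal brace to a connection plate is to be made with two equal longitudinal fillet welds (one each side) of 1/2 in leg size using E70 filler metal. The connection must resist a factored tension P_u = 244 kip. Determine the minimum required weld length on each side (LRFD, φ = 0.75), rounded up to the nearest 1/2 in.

L = 11 in on each side

E70XX → F_EXX = 70 ksi.
Throat t_e = 0.707 × 0.5 = 0.3535 in.
φr_n = 0.75 × 0.6 × 70 × 0.3535 = 11.14 kip/in.
L_req = P_u / φr_n = 244 / 11.14 = 21.91 in total.
Per side: 21.91 / 2 = 10.96 in.
Round up → use L = 11 in on each side.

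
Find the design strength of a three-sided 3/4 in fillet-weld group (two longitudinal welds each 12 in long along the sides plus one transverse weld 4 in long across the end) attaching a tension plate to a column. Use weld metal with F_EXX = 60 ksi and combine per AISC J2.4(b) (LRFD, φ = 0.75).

φR_n ≈ 401 kip

t_e = 0.707 × 0.75 = 0.5302 in.
R_nwl = 0.6 × 60 × 0.5302 × 24 = 458.1 kip (longitudinal, 2 welds).
R_nwt = 0.6 × 60 × 0.5302 × 4 = 76.36 kip (transverse, base value).
(i) R_nwl + R_nwt = 534.5 kip; (ii) 0.85 R_nwl + 1.5 R_nwt = 503.9 kip.
R_n = max = 534.5 kip [governs: (i)]; φR_n = 400.9 kip.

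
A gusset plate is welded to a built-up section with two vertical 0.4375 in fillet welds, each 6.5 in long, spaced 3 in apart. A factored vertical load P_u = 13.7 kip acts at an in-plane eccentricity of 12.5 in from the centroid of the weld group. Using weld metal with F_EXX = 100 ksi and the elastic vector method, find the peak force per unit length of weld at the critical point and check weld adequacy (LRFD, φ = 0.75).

Total weld length L_w = 13 in. Treat welds as unit-width lines.
Polar moment about centroid: J = 2[d³/12 + d(b/2)²] = 2[6.5³/12 + 6.5×1.5²] = 75.02 in³.
Direct shear f_v = P/L_w = 13.7 / 13 = 1.054 kip/in (vertical).
Torsion M = P·e = 13.7 × 12.5 = 171.25 kip·in.
Critical point at (x, y) = (1.5, 3.25) from centroid. f_tx = M·y/J = 7.419 kip/in; f_ty = M·x/J = 3.424 kip/in.
Resultant f_max = √[f_tx² + (f_v + f_ty)²] = √[7.419² + (1.054 + 3.424)²] = 8.665 kip/in.
Capacity per unit length: φr_n = 0.75 × 0.6 × 100 × (0.707 × 0.4375) = 13.92 kip/in.
8.665 ≤ 13.92 → adequate.

f_max ≈ 8.67 kip/in; adequate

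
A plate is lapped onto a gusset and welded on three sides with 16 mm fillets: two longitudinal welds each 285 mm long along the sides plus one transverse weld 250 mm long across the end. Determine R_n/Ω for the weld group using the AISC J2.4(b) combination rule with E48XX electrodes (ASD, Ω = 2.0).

E48XX → F_EXX = 480 MPa.
t_e = 0.707 × 16 = 11.31 mm.
R_nwl = 0.6 × 480 × 11.31 × 570 × 10⁻³ = 1857 kN (longitudinal, 2 welds).
R_nwt = 0.6 × 480 × 11.31 × 250 × 10⁻³ = 814.5 kN (transverse, base value).
(i) R_nwl + R_nwt = 2671 kN; (ii) 0.85 R_nwl + 1.5 R_nwt = 2800 kN.
R_n = max = 2800 kN [governs: (ii)]; R_n/Ω = 1400 kN.

R_n/Ω ≈ 1400 kN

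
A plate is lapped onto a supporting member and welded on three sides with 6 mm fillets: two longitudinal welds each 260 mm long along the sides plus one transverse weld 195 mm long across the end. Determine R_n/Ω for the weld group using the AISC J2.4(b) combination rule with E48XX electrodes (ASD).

E48XX → F_EXX = 480 MPa.
t_e = 0.707 × 6 = 4.242 mm.
R_nwl = 0.6 × 480 × 4.242 × 520 × 10⁻³ = 635.3 kN (longitudinal, 2 welds).
R_nwt = 0.6 × 480 × 4.242 × 195 × 10⁻³ = 238.2 kN (transverse, base value).
(i) R_nwl + R_nwt = 873.5 kN; (ii) 0.85 R_nwl + 1.5 R_nwt = 897.3 kN.
R_n = max = 897.3 kN [governs: (ii)]; R_n/Ω = 448.7 kN.

R_n/Ω ≈ 449 kN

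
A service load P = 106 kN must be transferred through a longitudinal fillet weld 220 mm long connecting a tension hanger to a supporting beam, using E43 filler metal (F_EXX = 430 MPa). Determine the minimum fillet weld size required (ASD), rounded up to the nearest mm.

Total weld length L = 220 mm.
Required throat t_e = P × Ω / (0.6 F_EXX × L) = 106 × 2.0 / (0.6 × 430 × 220 × 10⁻³) = 3.735 mm.
Required leg w = t_e / 0.707 = 5.283 mm → use 6 mm.

w = 6 mm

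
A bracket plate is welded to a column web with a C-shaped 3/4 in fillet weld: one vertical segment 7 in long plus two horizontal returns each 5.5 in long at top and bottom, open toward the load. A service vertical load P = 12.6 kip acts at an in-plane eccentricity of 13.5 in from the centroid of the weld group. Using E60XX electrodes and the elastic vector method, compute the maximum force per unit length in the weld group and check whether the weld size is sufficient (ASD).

f_max ≈ 4.49 kip/in; adequate

E60XX → F_EXX = 60 ksi.
Total weld length L_w = 18 in. Treat welds as unit-width lines.
Centroid: x̄ = 2×5.5×2.75 / 18 = 1.681 in from the vertical weld.
Polar moment about centroid: J = I_x + I_y = [7³/12 + 2×5.5×3.5²] + [7×1.681² + 2(5.5³/12 + 5.5×1.069²)] = 223.4 in³.
Direct shear f_v = P/L_w = 12.6 / 18 = 0.7 kip/in (vertical).
Torsion M = P·e = 12.6 × 13.5 = 170.1 kip·in.
Critical point at (x, y) = (3.819, 3.5) from centroid. f_tx = M·y/J = 2.665 kip/in; f_ty = M·x/J = 2.908 kip/in.
Resultant f_max = √[f_tx² + (f_v + f_ty)²] = √[2.665² + (0.7 + 2.908)²] = 4.485 kip/in.
Capacity per unit length: r_n/Ω = (1/2.0) × 0.6 × 60 × (0.707 × 0.75) = 9.544 kip/in.
4.485 ≤ 9.544 → adequate.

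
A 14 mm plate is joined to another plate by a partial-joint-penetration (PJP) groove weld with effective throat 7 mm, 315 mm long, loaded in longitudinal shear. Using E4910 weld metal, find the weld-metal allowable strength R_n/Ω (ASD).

E49XX → F_EXX = 490 MPa.
Effective throat (given) t_e = 7 mm.
A_we = 7 × 315 = 2205 mm².
F_nw = 0.6 F_EXX = 294 MPa.
R_n/Ω = (294 × 2205) / 2.0 × 10⁻³ = 324.1 kN.

R_n/Ω ≈ 324 kN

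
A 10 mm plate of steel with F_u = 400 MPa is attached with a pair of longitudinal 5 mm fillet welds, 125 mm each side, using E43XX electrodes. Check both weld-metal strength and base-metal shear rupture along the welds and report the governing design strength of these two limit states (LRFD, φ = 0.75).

E43XX → F_EXX = 430 MPa.
t_e = 0.707 × 5 = 3.535 mm; L = 250 mm.
Weld metal: φR_n = 0.75 × 0.6 × 430 × 3.535 × 250 × 10⁻³ = 171 kN.
Base metal (shear rupture): φR_n = 0.75 × 0.6 × 400 × 10 × 250 × 10⁻³ = 450 kN.
Governing: weld metal.

φR_n ≈ 171 kN (weld metal governs)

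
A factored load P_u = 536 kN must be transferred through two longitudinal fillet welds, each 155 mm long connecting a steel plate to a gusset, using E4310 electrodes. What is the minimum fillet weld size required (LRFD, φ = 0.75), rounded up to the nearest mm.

w = 13 mm

E43XX → F_EXX = 430 MPa.
Total weld length L = 310 mm.
Required throat t_e = P_u / (φ × 0.6 F_EXX × L) = 536 / (0.75 × 0.6 × 430 × 310 × 10⁻³) = 8.936 mm.
Required leg w = t_e / 0.707 = 12.64 mm → use 13 mm.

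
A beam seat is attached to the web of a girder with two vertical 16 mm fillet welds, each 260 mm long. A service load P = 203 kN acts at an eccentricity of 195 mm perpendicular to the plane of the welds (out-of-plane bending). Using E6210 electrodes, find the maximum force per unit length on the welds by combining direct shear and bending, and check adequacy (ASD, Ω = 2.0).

E62XX → F_EXX = 620 MPa.
L_w = 2 × 260 = 520 mm; section modulus (unit throat) S = 2 × L²/6 = 22530 mm².
Direct shear f_v = P/L_w = 203×10³/520 = 390.4 N/mm.
Moment M = P × e = 203×10³ × 195 = 39585000 N·mm; bending f_b = M/S = 1757 N/mm.
f_max = √(f_v² + f_b²) = √(390.4² + 1757²) = 1800 N/mm.
r_n/Ω = (1/2.0) × 0.6 × 620 × (0.707 × 16) = 2104 N/mm → adequate.

f_max ≈ 1800 N/mm; adequate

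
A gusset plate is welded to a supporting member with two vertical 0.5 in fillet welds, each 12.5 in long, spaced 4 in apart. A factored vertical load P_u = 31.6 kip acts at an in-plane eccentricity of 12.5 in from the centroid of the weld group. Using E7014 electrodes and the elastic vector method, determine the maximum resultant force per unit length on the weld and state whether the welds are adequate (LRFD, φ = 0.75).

f_max ≈ 6.59 kip/in; adequate

E70XX → F_EXX = 70 ksi.
Total weld length L_w = 25 in. Treat welds as unit-width lines.
Polar moment about centroid: J = 2[d³/12 + d(b/2)²] = 2[12.5³/12 + 12.5×2²] = 425.5 in³.
Direct shear f_v = P/L_w = 31.6 / 25 = 1.264 kip/in (vertical).
Torsion M = P·e = 31.6 × 12.5 = 395 kip·in.
Critical point at (x, y) = (2, 6.25) from centroid. f_tx = M·y/J = 5.802 kip/in; f_ty = M·x/J = 1.857 kip/in.
Resultant f_max = √[f_tx² + (f_v + f_ty)²] = √[5.802² + (1.264 + 1.857)²] = 6.588 kip/in.
Capacity per unit length: φr_n = 0.75 × 0.6 × 70 × (0.707 × 0.5) = 11.14 kip/in.
6.588 ≤ 11.14 → adequate.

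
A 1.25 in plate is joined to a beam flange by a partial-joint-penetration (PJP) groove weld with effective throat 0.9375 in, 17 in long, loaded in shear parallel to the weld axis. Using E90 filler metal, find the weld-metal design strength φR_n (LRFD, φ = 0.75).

E90XX → F_EXX = 90 ksi.
Effective throat (given) t_e = 0.9375 in.
A_we = 0.9375 × 17 = 15.94 in².
F_nw = 0.6 F_EXX = 54 ksi.
φR_n = 0.75 × 54 × 15.94 = 645.5 kip.

φR_n ≈ 645 kip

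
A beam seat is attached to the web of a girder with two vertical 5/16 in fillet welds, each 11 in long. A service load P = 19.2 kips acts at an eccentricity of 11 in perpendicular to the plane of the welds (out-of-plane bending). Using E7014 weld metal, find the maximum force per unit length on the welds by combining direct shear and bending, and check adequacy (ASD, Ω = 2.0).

f_max ≈ 5.31 kip/in; NOT adequate

E70XX → F_EXX = 70 ksi.
L_w = 2 × 11 = 22 in; section modulus (unit throat) S = 2 × L²/6 = 40.33 in².
Direct shear f_v = P/L_w = 19.2/22 = 0.8727 kip/in.
Moment M = P × e = 19.2 × 11 = 211.2 kip·in; bending f_b = M/S = 5.236 kip/in.
f_max = √(f_v² + f_b²) = √(0.8727² + 5.236²) = 5.309 kip/in.
r_n/Ω = (1/2.0) × 0.6 × 70 × (0.707 × 0.3125) = 4.64 kip/in → NOT adequate.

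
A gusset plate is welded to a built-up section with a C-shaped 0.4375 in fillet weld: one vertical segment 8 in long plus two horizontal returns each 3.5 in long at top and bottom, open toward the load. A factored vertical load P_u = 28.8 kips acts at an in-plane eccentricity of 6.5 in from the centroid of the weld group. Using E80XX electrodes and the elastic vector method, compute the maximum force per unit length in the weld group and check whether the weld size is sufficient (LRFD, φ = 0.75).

f_max ≈ 6.47 kip/in; adequate

E80XX → F_EXX = 80 ksi.
Total weld length L_w = 15 in. Treat welds as unit-width lines.
Centroid: x̄ = 2×3.5×1.75 / 15 = 0.8167 in from the vertical weld.
Polar moment about centroid: J = I_x + I_y = [8³/12 + 2×3.5×4²] + [8×0.8167² + 2(3.5³/12 + 3.5×0.9333²)] = 173.2 in³.
Direct shear f_v = P/L_w = 28.8 / 15 = 1.92 kip/in (vertical).
Torsion M = P·e = 28.8 × 6.5 = 187.2 kip·in.
Critical point at (x, y) = (2.683, 4) from centroid. f_tx = M·y/J = 4.322 kip/in; f_ty = M·x/J = 2.899 kip/in.
Resultant f_max = √[f_tx² + (f_v + f_ty)²] = √[4.322² + (1.92 + 2.899)²] = 6.474 kip/in.
Capacity per unit length: φr_n = 0.75 × 0.6 × 80 × (0.707 × 0.4375) = 11.14 kip/in.
6.474 ≤ 11.14 → adequate.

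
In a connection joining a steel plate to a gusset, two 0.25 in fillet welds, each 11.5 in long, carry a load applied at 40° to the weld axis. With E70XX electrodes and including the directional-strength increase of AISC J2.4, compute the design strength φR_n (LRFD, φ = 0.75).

E70XX → F_EXX = 70 ksi.
t_e = 0.707 × 0.25 = 0.1767 in; A_we = 0.1767 × 23 = 4.065 in².
Directional factor: 1.0 + 0.5 sin^1.5(40°) = 1.258.
F_nw = 0.6 × 70 × 1.258 = 52.82 ksi.
φR_n = 0.75 × 52.82 × 4.065 = 161.1 kips.

φR_n ≈ 161 kips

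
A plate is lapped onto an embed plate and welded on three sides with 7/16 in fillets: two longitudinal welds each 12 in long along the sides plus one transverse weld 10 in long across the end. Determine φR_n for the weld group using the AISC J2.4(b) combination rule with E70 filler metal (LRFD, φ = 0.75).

φR_n ≈ 345 kips

E70XX → F_EXX = 70 ksi.
t_e = 0.707 × 0.4375 = 0.3093 in.
R_nwl = 0.6 × 70 × 0.3093 × 24 = 311.8 kips (longitudinal, 2 welds).
R_nwt = 0.6 × 70 × 0.3093 × 10 = 129.9 kips (transverse, base value).
(i) R_nwl + R_nwt = 441.7 kips; (ii) 0.85 R_nwl + 1.5 R_nwt = 459.9 kips.
R_n = max = 459.9 kips [governs: (ii)]; φR_n = 344.9 kips.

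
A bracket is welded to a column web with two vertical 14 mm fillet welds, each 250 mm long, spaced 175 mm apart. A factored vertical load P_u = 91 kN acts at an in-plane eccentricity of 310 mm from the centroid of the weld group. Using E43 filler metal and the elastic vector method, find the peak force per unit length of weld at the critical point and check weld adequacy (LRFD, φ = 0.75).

f_max ≈ 788 N/mm; adequate

E43XX → F_EXX = 430 MPa.
Total weld length L_w = 500 mm. Treat welds as unit-width lines.
Polar moment about centroid: J = 2[d³/12 + d(b/2)²] = 2[250³/12 + 250×87.5²] = 6432000 mm³.
Direct shear f_v = P/L_w = 91×10³ / 500 = 182 N/mm (vertical).
Torsion M = P·e = 91×10³ × 310 = 28210000 N·mm.
Critical point at (x, y) = (87.5, 125) from centroid. f_tx = M·y/J = 548.2 N/mm; f_ty = M·x/J = 383.7 N/mm.
Resultant f_max = √[f_tx² + (f_v + f_ty)²] = √[548.2² + (182 + 383.7)²] = 787.8 N/mm.
Capacity per unit length: φr_n = 0.75 × 0.6 × 430 × (0.707 × 14) = 1915 N/mm.
787.8 ≤ 1915 → adequate.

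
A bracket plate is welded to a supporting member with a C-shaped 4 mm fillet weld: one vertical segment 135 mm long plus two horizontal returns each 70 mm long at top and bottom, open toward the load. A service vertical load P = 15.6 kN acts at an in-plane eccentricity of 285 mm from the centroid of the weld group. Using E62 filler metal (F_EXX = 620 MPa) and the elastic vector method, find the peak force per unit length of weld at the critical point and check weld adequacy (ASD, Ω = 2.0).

Total weld length L_w = 275 mm. Treat welds as unit-width lines.
Centroid: x̄ = 2×70×35 / 275 = 17.82 mm from the vertical weld.
Polar moment about centroid: J = I_x + I_y = [135³/12 + 2×70×67.5²] + [135×17.82² + 2(70³/12 + 70×17.18²)] = 984300 mm³.
Direct shear f_v = P/L_w = 15.6×10³ / 275 = 56.73 N/mm (vertical).
Torsion M = P·e = 15.6×10³ × 285 = 4446000 N·mm.
Critical point at (x, y) = (52.18, 67.5) from centroid. f_tx = M·y/J = 304.9 N/mm; f_ty = M·x/J = 235.7 N/mm.
Resultant f_max = √[f_tx² + (f_v + f_ty)²] = √[304.9² + (56.73 + 235.7)²] = 422.5 N/mm.
Capacity per unit length: r_n/Ω = (1/2.0) × 0.6 × 620 × (0.707 × 4) = 526 N/mm.
422.5 ≤ 526 → adequate.

f_max ≈ 422 N/mm; adequate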